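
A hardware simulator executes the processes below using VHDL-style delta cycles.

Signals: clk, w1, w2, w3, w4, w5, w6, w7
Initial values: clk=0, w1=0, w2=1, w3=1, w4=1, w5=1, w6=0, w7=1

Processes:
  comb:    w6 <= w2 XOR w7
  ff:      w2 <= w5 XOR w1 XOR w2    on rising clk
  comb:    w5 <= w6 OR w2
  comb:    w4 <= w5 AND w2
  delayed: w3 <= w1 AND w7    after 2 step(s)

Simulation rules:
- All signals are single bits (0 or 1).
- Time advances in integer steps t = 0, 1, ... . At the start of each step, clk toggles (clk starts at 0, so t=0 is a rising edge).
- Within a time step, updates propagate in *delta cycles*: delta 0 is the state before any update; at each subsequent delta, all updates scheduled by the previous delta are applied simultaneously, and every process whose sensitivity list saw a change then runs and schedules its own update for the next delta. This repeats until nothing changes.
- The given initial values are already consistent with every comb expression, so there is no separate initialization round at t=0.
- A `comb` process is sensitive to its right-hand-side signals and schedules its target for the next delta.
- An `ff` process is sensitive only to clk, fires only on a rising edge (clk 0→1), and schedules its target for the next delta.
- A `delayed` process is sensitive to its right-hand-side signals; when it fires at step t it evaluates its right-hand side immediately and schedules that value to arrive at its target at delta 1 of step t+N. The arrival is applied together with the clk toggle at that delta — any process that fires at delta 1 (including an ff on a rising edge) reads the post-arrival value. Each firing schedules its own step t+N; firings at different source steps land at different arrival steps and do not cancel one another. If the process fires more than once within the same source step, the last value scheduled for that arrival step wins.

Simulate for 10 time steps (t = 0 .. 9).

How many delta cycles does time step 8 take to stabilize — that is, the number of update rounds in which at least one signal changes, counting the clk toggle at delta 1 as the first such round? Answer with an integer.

4

t0.Δ0 w1=0 clk=0 w5=1 w4=1 w6=0 w7=1 w3=1 w2=1
t0.Δ1 w1=0 clk=1 w5=1 w4=1 w6=0 w7=1 w3=1 w2=1
t0.Δ2 w1=0 clk=1 w5=1 w4=1 w6=0 w7=1 w3=1 w2=0
t0.Δ3 w1=0 clk=1 w5=0 w4=0 w6=1 w7=1 w3=1 w2=0
t0.Δ4 w1=0 clk=1 w5=1 w4=0 w6=1 w7=1 w3=1 w2=0
t1.Δ0 w1=0 clk=1 w5=1 w4=0 w6=1 w7=1 w3=1 w2=0
t1.Δ1 w1=0 clk=0 w5=1 w4=0 w6=1 w7=1 w3=1 w2=0
t2.Δ0 w1=0 clk=0 w5=1 w4=0 w6=1 w7=1 w3=1 w2=0
t2.Δ1 w1=0 clk=1 w5=1 w4=0 w6=1 w7=1 w3=1 w2=0
t2.Δ2 w1=0 clk=1 w5=1 w4=0 w6=1 w7=1 w3=1 w2=1
t2.Δ3 w1=0 clk=1 w5=1 w4=1 w6=0 w7=1 w3=1 w2=1
t3.Δ0 w1=0 clk=1 w5=1 w4=1 w6=0 w7=1 w3=1 w2=1
t3.Δ1 w1=0 clk=0 w5=1 w4=1 w6=0 w7=1 w3=1 w2=1
t4.Δ0 w1=0 clk=0 w5=1 w4=1 w6=0 w7=1 w3=1 w2=1
t4.Δ1 w1=0 clk=1 w5=1 w4=1 w6=0 w7=1 w3=1 w2=1
t4.Δ2 w1=0 clk=1 w5=1 w4=1 w6=0 w7=1 w3=1 w2=0
t4.Δ3 w1=0 clk=1 w5=0 w4=0 w6=1 w7=1 w3=1 w2=0
t4.Δ4 w1=0 clk=1 w5=1 w4=0 w6=1 w7=1 w3=1 w2=0
t5.Δ0 w1=0 clk=1 w5=1 w4=0 w6=1 w7=1 w3=1 w2=0
t5.Δ1 w1=0 clk=0 w5=1 w4=0 w6=1 w7=1 w3=1 w2=0
t6.Δ0 w1=0 clk=0 w5=1 w4=0 w6=1 w7=1 w3=1 w2=0
t6.Δ1 w1=0 clk=1 w5=1 w4=0 w6=1 w7=1 w3=1 w2=0
t6.Δ2 w1=0 clk=1 w5=1 w4=0 w6=1 w7=1 w3=1 w2=1
t6.Δ3 w1=0 clk=1 w5=1 w4=1 w6=0 w7=1 w3=1 w2=1
t7.Δ0 w1=0 clk=1 w5=1 w4=1 w6=0 w7=1 w3=1 w2=1
t7.Δ1 w1=0 clk=0 w5=1 w4=1 w6=0 w7=1 w3=1 w2=1
t8.Δ0 w1=0 clk=0 w5=1 w4=1 w6=0 w7=1 w3=1 w2=1
t8.Δ1 w1=0 clk=1 w5=1 w4=1 w6=0 w7=1 w3=1 w2=1
t8.Δ2 w1=0 clk=1 w5=1 w4=1 w6=0 w7=1 w3=1 w2=0
t8.Δ3 w1=0 clk=1 w5=0 w4=0 w6=1 w7=1 w3=1 w2=0
t8.Δ4 w1=0 clk=1 w5=1 w4=0 w6=1 w7=1 w3=1 w2=0
t9.Δ0 w1=0 clk=1 w5=1 w4=0 w6=1 w7=1 w3=1 w2=0
t9.Δ1 w1=0 clk=0 w5=1 w4=0 w6=1 w7=1 w3=1 w2=0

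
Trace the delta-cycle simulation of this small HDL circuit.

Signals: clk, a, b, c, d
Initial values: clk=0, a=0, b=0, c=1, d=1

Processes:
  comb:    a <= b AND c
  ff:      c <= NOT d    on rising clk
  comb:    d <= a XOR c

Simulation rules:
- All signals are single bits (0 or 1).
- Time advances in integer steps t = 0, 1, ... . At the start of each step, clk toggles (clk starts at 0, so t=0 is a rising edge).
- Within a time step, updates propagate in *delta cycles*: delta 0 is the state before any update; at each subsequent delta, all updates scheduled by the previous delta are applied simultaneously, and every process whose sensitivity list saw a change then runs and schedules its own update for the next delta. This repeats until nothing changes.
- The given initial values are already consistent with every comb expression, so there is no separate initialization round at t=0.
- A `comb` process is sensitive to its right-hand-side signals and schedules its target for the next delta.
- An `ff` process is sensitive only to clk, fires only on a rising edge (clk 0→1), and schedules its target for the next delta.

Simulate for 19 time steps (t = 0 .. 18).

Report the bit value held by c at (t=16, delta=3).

0

t0.Δ0 clk=0 c=1 b=0 d=1 a=0
t0.Δ1 clk=1 c=1 b=0 d=1 a=0
t0.Δ2 clk=1 c=0 b=0 d=1 a=0
t0.Δ3 clk=1 c=0 b=0 d=0 a=0
t1.Δ0 clk=1 c=0 b=0 d=0 a=0
t1.Δ1 clk=0 c=0 b=0 d=0 a=0
t2.Δ0 clk=0 c=0 b=0 d=0 a=0
t2.Δ1 clk=1 c=0 b=0 d=0 a=0
t2.Δ2 clk=1 c=1 b=0 d=0 a=0
t2.Δ3 clk=1 c=1 b=0 d=1 a=0
t3.Δ0 clk=1 c=1 b=0 d=1 a=0
t3.Δ1 clk=0 c=1 b=0 d=1 a=0
t4.Δ0 clk=0 c=1 b=0 d=1 a=0
t4.Δ1 clk=1 c=1 b=0 d=1 a=0
t4.Δ2 clk=1 c=0 b=0 d=1 a=0
t4.Δ3 clk=1 c=0 b=0 d=0 a=0
t5.Δ0 clk=1 c=0 b=0 d=0 a=0
t5.Δ1 clk=0 c=0 b=0 d=0 a=0
t6.Δ0 clk=0 c=0 b=0 d=0 a=0
t6.Δ1 clk=1 c=0 b=0 d=0 a=0
t6.Δ2 clk=1 c=1 b=0 d=0 a=0
t6.Δ3 clk=1 c=1 b=0 d=1 a=0
t7.Δ0 clk=1 c=1 b=0 d=1 a=0
t7.Δ1 clk=0 c=1 b=0 d=1 a=0
t8.Δ0 clk=0 c=1 b=0 d=1 a=0
t8.Δ1 clk=1 c=1 b=0 d=1 a=0
t8.Δ2 clk=1 c=0 b=0 d=1 a=0
t8.Δ3 clk=1 c=0 b=0 d=0 a=0
t9.Δ0 clk=1 c=0 b=0 d=0 a=0
t9.Δ1 clk=0 c=0 b=0 d=0 a=0
t10.Δ0 clk=0 c=0 b=0 d=0 a=0
t10.Δ1 clk=1 c=0 b=0 d=0 a=0
t10.Δ2 clk=1 c=1 b=0 d=0 a=0
t10.Δ3 clk=1 c=1 b=0 d=1 a=0
t11.Δ0 clk=1 c=1 b=0 d=1 a=0
t11.Δ1 clk=0 c=1 b=0 d=1 a=0
t12.Δ0 clk=0 c=1 b=0 d=1 a=0
t12.Δ1 clk=1 c=1 b=0 d=1 a=0
t12.Δ2 clk=1 c=0 b=0 d=1 a=0
t12.Δ3 clk=1 c=0 b=0 d=0 a=0
t13.Δ0 clk=1 c=0 b=0 d=0 a=0
t13.Δ1 clk=0 c=0 b=0 d=0 a=0
t14.Δ0 clk=0 c=0 b=0 d=0 a=0
t14.Δ1 clk=1 c=0 b=0 d=0 a=0
t14.Δ2 clk=1 c=1 b=0 d=0 a=0
t14.Δ3 clk=1 c=1 b=0 d=1 a=0
t15.Δ0 clk=1 c=1 b=0 d=1 a=0
t15.Δ1 clk=0 c=1 b=0 d=1 a=0
t16.Δ0 clk=0 c=1 b=0 d=1 a=0
t16.Δ1 clk=1 c=1 b=0 d=1 a=0
t16.Δ2 clk=1 c=0 b=0 d=1 a=0
t16.Δ3 clk=1 c=0 b=0 d=0 a=0
t17.Δ0 clk=1 c=0 b=0 d=0 a=0
t17.Δ1 clk=0 c=0 b=0 d=0 a=0
t18.Δ0 clk=0 c=0 b=0 d=0 a=0
t18.Δ1 clk=1 c=0 b=0 d=0 a=0
t18.Δ2 clk=1 c=1 b=0 d=0 a=0
t18.Δ3 clk=1 c=1 b=0 d=1 a=0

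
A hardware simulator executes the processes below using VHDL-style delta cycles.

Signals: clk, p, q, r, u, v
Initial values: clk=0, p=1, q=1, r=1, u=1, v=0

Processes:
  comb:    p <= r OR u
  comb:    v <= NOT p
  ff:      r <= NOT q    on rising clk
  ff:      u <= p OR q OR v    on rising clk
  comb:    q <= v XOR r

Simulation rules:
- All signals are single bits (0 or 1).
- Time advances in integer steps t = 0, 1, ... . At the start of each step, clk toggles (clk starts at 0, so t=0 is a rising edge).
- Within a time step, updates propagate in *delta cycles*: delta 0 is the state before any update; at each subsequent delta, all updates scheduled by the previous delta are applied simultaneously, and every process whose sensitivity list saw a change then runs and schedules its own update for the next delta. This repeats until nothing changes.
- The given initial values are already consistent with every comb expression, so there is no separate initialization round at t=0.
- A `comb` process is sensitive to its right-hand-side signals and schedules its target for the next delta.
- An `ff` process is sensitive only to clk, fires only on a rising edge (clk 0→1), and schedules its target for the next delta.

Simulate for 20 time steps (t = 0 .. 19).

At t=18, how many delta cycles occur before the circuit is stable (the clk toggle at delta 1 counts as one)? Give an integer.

3

t0.Δ0 r=1 p=1 v=0 q=1 clk=0 u=1
t0.Δ1 r=1 p=1 v=0 q=1 clk=1 u=1
t0.Δ2 r=0 p=1 v=0 q=1 clk=1 u=1
t0.Δ3 r=0 p=1 v=0 q=0 clk=1 u=1
t1.Δ0 r=0 p=1 v=0 q=0 clk=1 u=1
t1.Δ1 r=0 p=1 v=0 q=0 clk=0 u=1
t2.Δ0 r=0 p=1 v=0 q=0 clk=0 u=1
t2.Δ1 r=0 p=1 v=0 q=0 clk=1 u=1
t2.Δ2 r=1 p=1 v=0 q=0 clk=1 u=1
t2.Δ3 r=1 p=1 v=0 q=1 clk=1 u=1
t3.Δ0 r=1 p=1 v=0 q=1 clk=1 u=1
t3.Δ1 r=1 p=1 v=0 q=1 clk=0 u=1
t4.Δ0 r=1 p=1 v=0 q=1 clk=0 u=1
t4.Δ1 r=1 p=1 v=0 q=1 clk=1 u=1
t4.Δ2 r=0 p=1 v=0 q=1 clk=1 u=1
t4.Δ3 r=0 p=1 v=0 q=0 clk=1 u=1
t5.Δ0 r=0 p=1 v=0 q=0 clk=1 u=1
t5.Δ1 r=0 p=1 v=0 q=0 clk=0 u=1
t6.Δ0 r=0 p=1 v=0 q=0 clk=0 u=1
t6.Δ1 r=0 p=1 v=0 q=0 clk=1 u=1
t6.Δ2 r=1 p=1 v=0 q=0 clk=1 u=1
t6.Δ3 r=1 p=1 v=0 q=1 clk=1 u=1
t7.Δ0 r=1 p=1 v=0 q=1 clk=1 u=1
t7.Δ1 r=1 p=1 v=0 q=1 clk=0 u=1
t8.Δ0 r=1 p=1 v=0 q=1 clk=0 u=1
t8.Δ1 r=1 p=1 v=0 q=1 clk=1 u=1
t8.Δ2 r=0 p=1 v=0 q=1 clk=1 u=1
t8.Δ3 r=0 p=1 v=0 q=0 clk=1 u=1
t9.Δ0 r=0 p=1 v=0 q=0 clk=1 u=1
t9.Δ1 r=0 p=1 v=0 q=0 clk=0 u=1
t10.Δ0 r=0 p=1 v=0 q=0 clk=0 u=1
t10.Δ1 r=0 p=1 v=0 q=0 clk=1 u=1
t10.Δ2 r=1 p=1 v=0 q=0 clk=1 u=1
t10.Δ3 r=1 p=1 v=0 q=1 clk=1 u=1
t11.Δ0 r=1 p=1 v=0 q=1 clk=1 u=1
t11.Δ1 r=1 p=1 v=0 q=1 clk=0 u=1
t12.Δ0 r=1 p=1 v=0 q=1 clk=0 u=1
t12.Δ1 r=1 p=1 v=0 q=1 clk=1 u=1
t12.Δ2 r=0 p=1 v=0 q=1 clk=1 u=1
t12.Δ3 r=0 p=1 v=0 q=0 clk=1 u=1
t13.Δ0 r=0 p=1 v=0 q=0 clk=1 u=1
t13.Δ1 r=0 p=1 v=0 q=0 clk=0 u=1
t14.Δ0 r=0 p=1 v=0 q=0 clk=0 u=1
t14.Δ1 r=0 p=1 v=0 q=0 clk=1 u=1
t14.Δ2 r=1 p=1 v=0 q=0 clk=1 u=1
t14.Δ3 r=1 p=1 v=0 q=1 clk=1 u=1
t15.Δ0 r=1 p=1 v=0 q=1 clk=1 u=1
t15.Δ1 r=1 p=1 v=0 q=1 clk=0 u=1
t16.Δ0 r=1 p=1 v=0 q=1 clk=0 u=1
t16.Δ1 r=1 p=1 v=0 q=1 clk=1 u=1
t16.Δ2 r=0 p=1 v=0 q=1 clk=1 u=1
t16.Δ3 r=0 p=1 v=0 q=0 clk=1 u=1
t17.Δ0 r=0 p=1 v=0 q=0 clk=1 u=1
t17.Δ1 r=0 p=1 v=0 q=0 clk=0 u=1
t18.Δ0 r=0 p=1 v=0 q=0 clk=0 u=1
t18.Δ1 r=0 p=1 v=0 q=0 clk=1 u=1
t18.Δ2 r=1 p=1 v=0 q=0 clk=1 u=1
t18.Δ3 r=1 p=1 v=0 q=1 clk=1 u=1
t19.Δ0 r=1 p=1 v=0 q=1 clk=1 u=1
t19.Δ1 r=1 p=1 v=0 q=1 clk=0 u=1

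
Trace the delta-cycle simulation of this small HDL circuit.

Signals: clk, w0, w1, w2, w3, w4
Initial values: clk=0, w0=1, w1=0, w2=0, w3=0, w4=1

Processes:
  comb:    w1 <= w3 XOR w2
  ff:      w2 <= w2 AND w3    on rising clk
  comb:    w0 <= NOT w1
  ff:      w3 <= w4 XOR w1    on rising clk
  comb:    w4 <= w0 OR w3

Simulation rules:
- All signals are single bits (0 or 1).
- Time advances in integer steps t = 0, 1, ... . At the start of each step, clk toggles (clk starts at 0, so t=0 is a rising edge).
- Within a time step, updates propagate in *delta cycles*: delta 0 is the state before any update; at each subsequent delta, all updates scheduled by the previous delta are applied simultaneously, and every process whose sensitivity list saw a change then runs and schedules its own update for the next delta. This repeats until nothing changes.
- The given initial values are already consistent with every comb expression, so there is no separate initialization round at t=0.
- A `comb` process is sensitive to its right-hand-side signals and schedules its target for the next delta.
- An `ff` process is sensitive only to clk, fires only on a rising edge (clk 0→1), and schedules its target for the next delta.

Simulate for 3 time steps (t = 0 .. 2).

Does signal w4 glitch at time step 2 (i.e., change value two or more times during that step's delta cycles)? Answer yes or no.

yes

[bits: w4,w1,clk,w0,w2,w3]
t=0: Δ0=100100 Δ1=101100 Δ2=101101 Δ3=111101 Δ4=111001 | 4Δ
t=1: Δ0=111001 Δ1=110001 | 1Δ
t=2: Δ0=110001 Δ1=111001 Δ2=111000 Δ3=001000 Δ4=001100 Δ5=101100 | 5Δ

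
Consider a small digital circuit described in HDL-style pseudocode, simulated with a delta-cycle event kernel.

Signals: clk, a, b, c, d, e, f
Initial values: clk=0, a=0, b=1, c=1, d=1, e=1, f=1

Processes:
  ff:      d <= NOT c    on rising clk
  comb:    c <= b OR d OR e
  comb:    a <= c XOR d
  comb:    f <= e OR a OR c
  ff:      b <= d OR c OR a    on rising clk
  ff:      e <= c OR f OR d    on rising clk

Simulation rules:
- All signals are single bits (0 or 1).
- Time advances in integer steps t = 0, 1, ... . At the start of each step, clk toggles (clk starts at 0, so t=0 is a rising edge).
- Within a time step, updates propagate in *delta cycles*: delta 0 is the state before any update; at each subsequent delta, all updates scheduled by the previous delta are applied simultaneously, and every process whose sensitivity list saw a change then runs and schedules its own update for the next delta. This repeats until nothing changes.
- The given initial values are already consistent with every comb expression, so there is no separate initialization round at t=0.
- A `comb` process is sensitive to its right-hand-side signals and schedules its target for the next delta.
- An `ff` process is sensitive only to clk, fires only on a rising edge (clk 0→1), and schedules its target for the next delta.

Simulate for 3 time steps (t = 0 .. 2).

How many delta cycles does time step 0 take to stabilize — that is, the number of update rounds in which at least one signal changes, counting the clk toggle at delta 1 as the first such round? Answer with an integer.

t=0 Δ0: d=1 a=0 b=1 clk=0 e=1 c=1 f=1
  Δ1: clk:0→1
  Δ2: d:1→0
  Δ3: a:0→1
  (3Δ to stable)
t=1 Δ0: d=0 a=1 b=1 clk=1 e=1 c=1 f=1
  Δ1: clk:1→0
  (1Δ to stable)
t=2 Δ0: d=0 a=1 b=1 clk=0 e=1 c=1 f=1
  Δ1: clk:0→1
  (1Δ to stable)

3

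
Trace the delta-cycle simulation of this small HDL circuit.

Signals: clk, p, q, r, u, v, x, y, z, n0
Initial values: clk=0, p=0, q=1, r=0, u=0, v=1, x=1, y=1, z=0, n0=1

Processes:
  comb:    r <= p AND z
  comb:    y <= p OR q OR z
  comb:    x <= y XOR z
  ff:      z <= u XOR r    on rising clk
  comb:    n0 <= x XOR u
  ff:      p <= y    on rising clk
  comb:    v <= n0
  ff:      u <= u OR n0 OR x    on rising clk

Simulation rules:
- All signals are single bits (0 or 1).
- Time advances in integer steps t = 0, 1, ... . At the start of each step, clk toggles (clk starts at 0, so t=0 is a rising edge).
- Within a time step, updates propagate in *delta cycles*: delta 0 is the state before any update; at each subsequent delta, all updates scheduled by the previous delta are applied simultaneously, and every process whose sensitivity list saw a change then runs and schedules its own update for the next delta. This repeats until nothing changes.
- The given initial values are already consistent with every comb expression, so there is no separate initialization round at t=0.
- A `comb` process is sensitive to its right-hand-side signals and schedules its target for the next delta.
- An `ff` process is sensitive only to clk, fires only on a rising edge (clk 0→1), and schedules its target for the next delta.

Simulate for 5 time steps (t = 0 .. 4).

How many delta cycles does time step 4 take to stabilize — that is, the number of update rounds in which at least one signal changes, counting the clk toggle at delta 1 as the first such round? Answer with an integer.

5

[bits: v,clk,r,q,y,u,z,x,p,n0]
t=0: Δ0=1001100101 Δ1=1101100101 Δ2=1101110111 Δ3=1101110110 Δ4=0101110110 | 4Δ
t=1: Δ0=0101110110 Δ1=0001110110 | 1Δ
t=2: Δ0=0001110110 Δ1=0101110110 Δ2=0101111110 Δ3=0111111010 Δ4=0111111011 Δ5=1111111011 | 5Δ
t=3: Δ0=1111111011 Δ1=1011111011 | 1Δ
t=4: Δ0=1011111011 Δ1=1111111011 Δ2=1111110011 Δ3=1101110111 Δ4=1101110110 Δ5=0101110110 | 5Δ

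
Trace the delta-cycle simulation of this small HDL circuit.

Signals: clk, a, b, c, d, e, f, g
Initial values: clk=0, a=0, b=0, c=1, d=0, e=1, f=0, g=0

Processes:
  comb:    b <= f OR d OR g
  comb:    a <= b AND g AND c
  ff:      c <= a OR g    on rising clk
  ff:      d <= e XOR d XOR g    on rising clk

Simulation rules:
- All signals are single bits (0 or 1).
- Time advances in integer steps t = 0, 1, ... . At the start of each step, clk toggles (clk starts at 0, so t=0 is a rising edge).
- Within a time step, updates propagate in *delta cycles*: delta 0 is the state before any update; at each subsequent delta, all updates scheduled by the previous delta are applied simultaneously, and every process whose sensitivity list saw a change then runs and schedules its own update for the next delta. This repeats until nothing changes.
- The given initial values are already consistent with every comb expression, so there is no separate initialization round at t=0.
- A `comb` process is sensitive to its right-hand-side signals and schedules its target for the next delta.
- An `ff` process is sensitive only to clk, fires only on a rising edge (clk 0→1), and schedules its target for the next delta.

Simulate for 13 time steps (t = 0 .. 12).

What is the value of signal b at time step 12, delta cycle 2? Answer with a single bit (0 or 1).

t0.Δ0 d=0 f=0 e=1 c=1 g=0 a=0 b=0 clk=0
t0.Δ1 d=0 f=0 e=1 c=1 g=0 a=0 b=0 clk=1
t0.Δ2 d=1 f=0 e=1 c=0 g=0 a=0 b=0 clk=1
t0.Δ3 d=1 f=0 e=1 c=0 g=0 a=0 b=1 clk=1
t1.Δ0 d=1 f=0 e=1 c=0 g=0 a=0 b=1 clk=1
t1.Δ1 d=1 f=0 e=1 c=0 g=0 a=0 b=1 clk=0
t2.Δ0 d=1 f=0 e=1 c=0 g=0 a=0 b=1 clk=0
t2.Δ1 d=1 f=0 e=1 c=0 g=0 a=0 b=1 clk=1
t2.Δ2 d=0 f=0 e=1 c=0 g=0 a=0 b=1 clk=1
t2.Δ3 d=0 f=0 e=1 c=0 g=0 a=0 b=0 clk=1
t3.Δ0 d=0 f=0 e=1 c=0 g=0 a=0 b=0 clk=1
t3.Δ1 d=0 f=0 e=1 c=0 g=0 a=0 b=0 clk=0
t4.Δ0 d=0 f=0 e=1 c=0 g=0 a=0 b=0 clk=0
t4.Δ1 d=0 f=0 e=1 c=0 g=0 a=0 b=0 clk=1
t4.Δ2 d=1 f=0 e=1 c=0 g=0 a=0 b=0 clk=1
t4.Δ3 d=1 f=0 e=1 c=0 g=0 a=0 b=1 clk=1
t5.Δ0 d=1 f=0 e=1 c=0 g=0 a=0 b=1 clk=1
t5.Δ1 d=1 f=0 e=1 c=0 g=0 a=0 b=1 clk=0
t6.Δ0 d=1 f=0 e=1 c=0 g=0 a=0 b=1 clk=0
t6.Δ1 d=1 f=0 e=1 c=0 g=0 a=0 b=1 clk=1
t6.Δ2 d=0 f=0 e=1 c=0 g=0 a=0 b=1 clk=1
t6.Δ3 d=0 f=0 e=1 c=0 g=0 a=0 b=0 clk=1
t7.Δ0 d=0 f=0 e=1 c=0 g=0 a=0 b=0 clk=1
t7.Δ1 d=0 f=0 e=1 c=0 g=0 a=0 b=0 clk=0
t8.Δ0 d=0 f=0 e=1 c=0 g=0 a=0 b=0 clk=0
t8.Δ1 d=0 f=0 e=1 c=0 g=0 a=0 b=0 clk=1
t8.Δ2 d=1 f=0 e=1 c=0 g=0 a=0 b=0 clk=1
t8.Δ3 d=1 f=0 e=1 c=0 g=0 a=0 b=1 clk=1
t9.Δ0 d=1 f=0 e=1 c=0 g=0 a=0 b=1 clk=1
t9.Δ1 d=1 f=0 e=1 c=0 g=0 a=0 b=1 clk=0
t10.Δ0 d=1 f=0 e=1 c=0 g=0 a=0 b=1 clk=0
t10.Δ1 d=1 f=0 e=1 c=0 g=0 a=0 b=1 clk=1
t10.Δ2 d=0 f=0 e=1 c=0 g=0 a=0 b=1 clk=1
t10.Δ3 d=0 f=0 e=1 c=0 g=0 a=0 b=0 clk=1
t11.Δ0 d=0 f=0 e=1 c=0 g=0 a=0 b=0 clk=1
t11.Δ1 d=0 f=0 e=1 c=0 g=0 a=0 b=0 clk=0
t12.Δ0 d=0 f=0 e=1 c=0 g=0 a=0 b=0 clk=0
t12.Δ1 d=0 f=0 e=1 c=0 g=0 a=0 b=0 clk=1
t12.Δ2 d=1 f=0 e=1 c=0 g=0 a=0 b=0 clk=1
t12.Δ3 d=1 f=0 e=1 c=0 g=0 a=0 b=1 clk=1

0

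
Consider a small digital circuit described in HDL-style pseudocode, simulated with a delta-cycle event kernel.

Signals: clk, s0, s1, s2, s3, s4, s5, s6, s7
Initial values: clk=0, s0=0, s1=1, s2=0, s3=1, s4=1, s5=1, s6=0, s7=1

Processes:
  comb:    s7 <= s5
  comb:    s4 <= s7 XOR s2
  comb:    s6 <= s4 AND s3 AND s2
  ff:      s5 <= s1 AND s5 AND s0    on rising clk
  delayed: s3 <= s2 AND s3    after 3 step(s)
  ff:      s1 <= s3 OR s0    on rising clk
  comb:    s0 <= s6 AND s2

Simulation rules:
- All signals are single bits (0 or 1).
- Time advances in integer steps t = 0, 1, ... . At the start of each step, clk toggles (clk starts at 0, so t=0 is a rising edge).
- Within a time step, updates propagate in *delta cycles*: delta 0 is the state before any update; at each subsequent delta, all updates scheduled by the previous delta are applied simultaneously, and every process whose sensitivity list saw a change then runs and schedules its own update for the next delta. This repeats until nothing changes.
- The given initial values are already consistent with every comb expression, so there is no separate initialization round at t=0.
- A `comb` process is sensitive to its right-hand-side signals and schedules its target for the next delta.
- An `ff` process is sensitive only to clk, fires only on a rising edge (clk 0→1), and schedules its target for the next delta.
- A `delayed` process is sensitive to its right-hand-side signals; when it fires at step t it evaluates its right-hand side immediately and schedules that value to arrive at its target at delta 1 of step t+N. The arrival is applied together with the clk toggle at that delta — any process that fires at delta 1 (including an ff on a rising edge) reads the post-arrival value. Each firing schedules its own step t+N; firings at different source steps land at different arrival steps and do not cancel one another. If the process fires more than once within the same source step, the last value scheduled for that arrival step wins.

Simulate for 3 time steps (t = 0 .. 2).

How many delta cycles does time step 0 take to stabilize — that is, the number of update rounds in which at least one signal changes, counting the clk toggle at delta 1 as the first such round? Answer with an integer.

t=0 Δ0: clk=0 s4=1 s0=0 s5=1 s7=1 s2=0 s3=1 s1=1 s6=0
  Δ1: clk:0→1
  Δ2: s5:1→0
  Δ3: s7:1→0
  Δ4: s4:1→0
  (4Δ to stable)
t=1 Δ0: clk=1 s4=0 s0=0 s5=0 s7=0 s2=0 s3=1 s1=1 s6=0
  Δ1: clk:1→0
  (1Δ to stable)
t=2 Δ0: clk=0 s4=0 s0=0 s5=0 s7=0 s2=0 s3=1 s1=1 s6=0
  Δ1: clk:0→1
  (1Δ to stable)

4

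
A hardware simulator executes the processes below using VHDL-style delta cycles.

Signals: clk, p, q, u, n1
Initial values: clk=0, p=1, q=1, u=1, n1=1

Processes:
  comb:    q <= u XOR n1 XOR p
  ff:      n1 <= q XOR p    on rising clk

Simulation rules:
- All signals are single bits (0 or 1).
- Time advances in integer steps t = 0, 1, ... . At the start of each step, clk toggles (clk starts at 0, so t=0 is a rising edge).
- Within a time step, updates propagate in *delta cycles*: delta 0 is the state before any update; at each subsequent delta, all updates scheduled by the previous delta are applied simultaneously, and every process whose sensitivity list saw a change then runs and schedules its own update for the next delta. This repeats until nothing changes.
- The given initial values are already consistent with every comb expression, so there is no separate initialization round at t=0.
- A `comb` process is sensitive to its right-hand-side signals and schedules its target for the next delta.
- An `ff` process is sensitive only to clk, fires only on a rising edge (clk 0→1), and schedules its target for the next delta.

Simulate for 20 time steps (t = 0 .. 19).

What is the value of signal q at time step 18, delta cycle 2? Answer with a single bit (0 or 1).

0

t0.Δ0 u=1 clk=0 q=1 p=1 n1=1
t0.Δ1 u=1 clk=1 q=1 p=1 n1=1
t0.Δ2 u=1 clk=1 q=1 p=1 n1=0
t0.Δ3 u=1 clk=1 q=0 p=1 n1=0
t1.Δ0 u=1 clk=1 q=0 p=1 n1=0
t1.Δ1 u=1 clk=0 q=0 p=1 n1=0
t2.Δ0 u=1 clk=0 q=0 p=1 n1=0
t2.Δ1 u=1 clk=1 q=0 p=1 n1=0
t2.Δ2 u=1 clk=1 q=0 p=1 n1=1
t2.Δ3 u=1 clk=1 q=1 p=1 n1=1
t3.Δ0 u=1 clk=1 q=1 p=1 n1=1
t3.Δ1 u=1 clk=0 q=1 p=1 n1=1
t4.Δ0 u=1 clk=0 q=1 p=1 n1=1
t4.Δ1 u=1 clk=1 q=1 p=1 n1=1
t4.Δ2 u=1 clk=1 q=1 p=1 n1=0
t4.Δ3 u=1 clk=1 q=0 p=1 n1=0
t5.Δ0 u=1 clk=1 q=0 p=1 n1=0
t5.Δ1 u=1 clk=0 q=0 p=1 n1=0
t6.Δ0 u=1 clk=0 q=0 p=1 n1=0
t6.Δ1 u=1 clk=1 q=0 p=1 n1=0
t6.Δ2 u=1 clk=1 q=0 p=1 n1=1
t6.Δ3 u=1 clk=1 q=1 p=1 n1=1
t7.Δ0 u=1 clk=1 q=1 p=1 n1=1
t7.Δ1 u=1 clk=0 q=1 p=1 n1=1
t8.Δ0 u=1 clk=0 q=1 p=1 n1=1
t8.Δ1 u=1 clk=1 q=1 p=1 n1=1
t8.Δ2 u=1 clk=1 q=1 p=1 n1=0
t8.Δ3 u=1 clk=1 q=0 p=1 n1=0
t9.Δ0 u=1 clk=1 q=0 p=1 n1=0
t9.Δ1 u=1 clk=0 q=0 p=1 n1=0
t10.Δ0 u=1 clk=0 q=0 p=1 n1=0
t10.Δ1 u=1 clk=1 q=0 p=1 n1=0
t10.Δ2 u=1 clk=1 q=0 p=1 n1=1
t10.Δ3 u=1 clk=1 q=1 p=1 n1=1
t11.Δ0 u=1 clk=1 q=1 p=1 n1=1
t11.Δ1 u=1 clk=0 q=1 p=1 n1=1
t12.Δ0 u=1 clk=0 q=1 p=1 n1=1
t12.Δ1 u=1 clk=1 q=1 p=1 n1=1
t12.Δ2 u=1 clk=1 q=1 p=1 n1=0
t12.Δ3 u=1 clk=1 q=0 p=1 n1=0
t13.Δ0 u=1 clk=1 q=0 p=1 n1=0
t13.Δ1 u=1 clk=0 q=0 p=1 n1=0
t14.Δ0 u=1 clk=0 q=0 p=1 n1=0
t14.Δ1 u=1 clk=1 q=0 p=1 n1=0
t14.Δ2 u=1 clk=1 q=0 p=1 n1=1
t14.Δ3 u=1 clk=1 q=1 p=1 n1=1
t15.Δ0 u=1 clk=1 q=1 p=1 n1=1
t15.Δ1 u=1 clk=0 q=1 p=1 n1=1
t16.Δ0 u=1 clk=0 q=1 p=1 n1=1
t16.Δ1 u=1 clk=1 q=1 p=1 n1=1
t16.Δ2 u=1 clk=1 q=1 p=1 n1=0
t16.Δ3 u=1 clk=1 q=0 p=1 n1=0
t17.Δ0 u=1 clk=1 q=0 p=1 n1=0
t17.Δ1 u=1 clk=0 q=0 p=1 n1=0
t18.Δ0 u=1 clk=0 q=0 p=1 n1=0
t18.Δ1 u=1 clk=1 q=0 p=1 n1=0
t18.Δ2 u=1 clk=1 q=0 p=1 n1=1
t18.Δ3 u=1 clk=1 q=1 p=1 n1=1
t19.Δ0 u=1 clk=1 q=1 p=1 n1=1
t19.Δ1 u=1 clk=0 q=1 p=1 n1=1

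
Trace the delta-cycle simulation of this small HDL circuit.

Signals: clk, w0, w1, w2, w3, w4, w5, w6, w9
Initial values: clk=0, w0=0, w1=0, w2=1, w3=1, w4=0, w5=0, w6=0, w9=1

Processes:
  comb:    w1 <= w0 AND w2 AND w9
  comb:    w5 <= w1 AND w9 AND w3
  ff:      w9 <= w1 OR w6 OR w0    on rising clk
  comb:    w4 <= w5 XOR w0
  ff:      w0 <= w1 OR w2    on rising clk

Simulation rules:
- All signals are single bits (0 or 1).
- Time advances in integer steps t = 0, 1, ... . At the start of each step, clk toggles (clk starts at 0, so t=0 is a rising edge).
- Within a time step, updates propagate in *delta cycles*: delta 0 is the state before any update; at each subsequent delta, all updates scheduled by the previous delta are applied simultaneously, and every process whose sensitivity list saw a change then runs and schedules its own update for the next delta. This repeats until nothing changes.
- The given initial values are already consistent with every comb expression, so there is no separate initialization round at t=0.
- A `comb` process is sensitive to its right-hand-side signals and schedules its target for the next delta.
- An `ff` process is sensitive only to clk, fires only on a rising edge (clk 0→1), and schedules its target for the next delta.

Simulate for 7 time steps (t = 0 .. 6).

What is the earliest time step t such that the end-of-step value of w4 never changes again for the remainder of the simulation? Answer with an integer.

2

t=0 Δ0: w1=0 w2=1 w0=0 w9=1 w3=1 clk=0 w6=0 w4=0 w5=0
  Δ1: clk:0→1
  Δ2: w0:0→1, w9:1→0
  Δ3: w4:0→1
  (3Δ to stable)
t=1 Δ0: w1=0 w2=1 w0=1 w9=0 w3=1 clk=1 w6=0 w4=1 w5=0
  Δ1: clk:1→0
  (1Δ to stable)
t=2 Δ0: w1=0 w2=1 w0=1 w9=0 w3=1 clk=0 w6=0 w4=1 w5=0
  Δ1: clk:0→1
  Δ2: w9:0→1
  Δ3: w1:0→1
  Δ4: w5:0→1
  Δ5: w4:1→0
  (5Δ to stable)
t=3 Δ0: w1=1 w2=1 w0=1 w9=1 w3=1 clk=1 w6=0 w4=0 w5=1
  Δ1: clk:1→0
  (1Δ to stable)
t=4 Δ0: w1=1 w2=1 w0=1 w9=1 w3=1 clk=0 w6=0 w4=0 w5=1
  Δ1: clk:0→1
  (1Δ to stable)
t=5 Δ0: w1=1 w2=1 w0=1 w9=1 w3=1 clk=1 w6=0 w4=0 w5=1
  Δ1: clk:1→0
  (1Δ to stable)
t=6 Δ0: w1=1 w2=1 w0=1 w9=1 w3=1 clk=0 w6=0 w4=0 w5=1
  Δ1: clk:0→1
  (1Δ to stable)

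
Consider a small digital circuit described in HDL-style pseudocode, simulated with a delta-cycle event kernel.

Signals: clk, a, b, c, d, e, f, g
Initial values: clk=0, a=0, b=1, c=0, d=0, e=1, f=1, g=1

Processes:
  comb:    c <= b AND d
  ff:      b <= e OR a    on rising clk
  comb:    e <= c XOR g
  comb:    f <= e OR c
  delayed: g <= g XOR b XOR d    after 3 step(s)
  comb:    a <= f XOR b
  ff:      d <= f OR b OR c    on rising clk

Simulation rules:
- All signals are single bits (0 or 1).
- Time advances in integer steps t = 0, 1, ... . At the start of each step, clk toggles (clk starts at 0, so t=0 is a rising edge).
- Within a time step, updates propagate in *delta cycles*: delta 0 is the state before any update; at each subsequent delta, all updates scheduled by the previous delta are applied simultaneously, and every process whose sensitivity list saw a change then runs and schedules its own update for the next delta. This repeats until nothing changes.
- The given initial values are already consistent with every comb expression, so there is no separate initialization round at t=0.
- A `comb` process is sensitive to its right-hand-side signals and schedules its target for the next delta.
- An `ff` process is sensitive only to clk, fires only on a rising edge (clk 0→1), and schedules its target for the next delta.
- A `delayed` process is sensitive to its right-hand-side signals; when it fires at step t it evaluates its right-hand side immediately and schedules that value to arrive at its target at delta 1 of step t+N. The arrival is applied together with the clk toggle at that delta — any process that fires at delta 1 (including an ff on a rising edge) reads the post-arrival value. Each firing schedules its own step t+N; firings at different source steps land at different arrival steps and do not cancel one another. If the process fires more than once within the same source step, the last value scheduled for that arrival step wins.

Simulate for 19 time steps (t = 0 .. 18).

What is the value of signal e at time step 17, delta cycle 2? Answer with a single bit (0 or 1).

t=0 Δ0: a=0 e=1 d=0 clk=0 g=1 b=1 f=1 c=0
  Δ1: clk:0→1
  Δ2: d:0→1
  Δ3: c:0→1
  Δ4: e:1→0
  (4Δ to stable)
t=1 Δ0: a=0 e=0 d=1 clk=1 g=1 b=1 f=1 c=1
  Δ1: clk:1→0
  (1Δ to stable)
t=2 Δ0: a=0 e=0 d=1 clk=0 g=1 b=1 f=1 c=1
  Δ1: clk:0→1
  Δ2: b:1→0
  Δ3: a:0→1, c:1→0
  Δ4: e:0→1, f:1→0
  Δ5: a:1→0, f:0→1
  Δ6: a:0→1
  (6Δ to stable)
t=3 Δ0: a=1 e=1 d=1 clk=1 g=1 b=0 f=1 c=0
  Δ1: clk:1→0
  (1Δ to stable)
t=4 Δ0: a=1 e=1 d=1 clk=0 g=1 b=0 f=1 c=0
  Δ1: clk:0→1
  Δ2: b:0→1
  Δ3: a:1→0, c:0→1
  Δ4: e:1→0
  (4Δ to stable)
t=5 Δ0: a=0 e=0 d=1 clk=1 g=1 b=1 f=1 c=1
  Δ1: clk:1→0, g:1→0
  Δ2: e:0→1
  (2Δ to stable)
t=6 Δ0: a=0 e=1 d=1 clk=0 g=0 b=1 f=1 c=1
  Δ1: clk:0→1
  (1Δ to stable)
t=7 Δ0: a=0 e=1 d=1 clk=1 g=0 b=1 f=1 c=1
  Δ1: clk:1→0, g:0→1
  Δ2: e:1→0
  (2Δ to stable)
t=8 Δ0: a=0 e=0 d=1 clk=0 g=1 b=1 f=1 c=1
  Δ1: clk:0→1, g:1→0
  Δ2: e:0→1, b:1→0
  Δ3: a:0→1, c:1→0
  Δ4: e:1→0
  Δ5: f:1→0
  Δ6: a:1→0
  (6Δ to stable)
t=9 Δ0: a=0 e=0 d=1 clk=1 g=0 b=0 f=0 c=0
  Δ1: clk:1→0
  (1Δ to stable)
t=10 Δ0: a=0 e=0 d=1 clk=0 g=0 b=0 f=0 c=0
  Δ1: clk:0→1, g:0→1
  Δ2: e:0→1, d:1→0
  Δ3: f:0→1
  Δ4: a:0→1
  (4Δ to stable)
t=11 Δ0: a=1 e=1 d=0 clk=1 g=1 b=0 f=1 c=0
  Δ1: clk:1→0
  (1Δ to stable)
t=12 Δ0: a=1 e=1 d=0 clk=0 g=1 b=0 f=1 c=0
  Δ1: clk:0→1
  Δ2: d:0→1, b:0→1
  Δ3: a:1→0, c:0→1
  Δ4: e:1→0
  (4Δ to stable)
t=13 Δ0: a=0 e=0 d=1 clk=1 g=1 b=1 f=1 c=1
  Δ1: clk:1→0
  (1Δ to stable)
t=14 Δ0: a=0 e=0 d=1 clk=0 g=1 b=1 f=1 c=1
  Δ1: clk:0→1
  Δ2: b:1→0
  Δ3: a:0→1, c:1→0
  Δ4: e:0→1, f:1→0
  Δ5: a:1→0, f:0→1
  Δ6: a:0→1
  (6Δ to stable)
t=15 Δ0: a=1 e=1 d=1 clk=1 g=1 b=0 f=1 c=0
  Δ1: clk:1→0
  (1Δ to stable)
t=16 Δ0: a=1 e=1 d=1 clk=0 g=1 b=0 f=1 c=0
  Δ1: clk:0→1
  Δ2: b:0→1
  Δ3: a:1→0, c:0→1
  Δ4: e:1→0
  (4Δ to stable)
t=17 Δ0: a=0 e=0 d=1 clk=1 g=1 b=1 f=1 c=1
  Δ1: clk:1→0, g:1→0
  Δ2: e:0→1
  (2Δ to stable)
t=18 Δ0: a=0 e=1 d=1 clk=0 g=0 b=1 f=1 c=1
  Δ1: clk:0→1
  (1Δ to stable)

1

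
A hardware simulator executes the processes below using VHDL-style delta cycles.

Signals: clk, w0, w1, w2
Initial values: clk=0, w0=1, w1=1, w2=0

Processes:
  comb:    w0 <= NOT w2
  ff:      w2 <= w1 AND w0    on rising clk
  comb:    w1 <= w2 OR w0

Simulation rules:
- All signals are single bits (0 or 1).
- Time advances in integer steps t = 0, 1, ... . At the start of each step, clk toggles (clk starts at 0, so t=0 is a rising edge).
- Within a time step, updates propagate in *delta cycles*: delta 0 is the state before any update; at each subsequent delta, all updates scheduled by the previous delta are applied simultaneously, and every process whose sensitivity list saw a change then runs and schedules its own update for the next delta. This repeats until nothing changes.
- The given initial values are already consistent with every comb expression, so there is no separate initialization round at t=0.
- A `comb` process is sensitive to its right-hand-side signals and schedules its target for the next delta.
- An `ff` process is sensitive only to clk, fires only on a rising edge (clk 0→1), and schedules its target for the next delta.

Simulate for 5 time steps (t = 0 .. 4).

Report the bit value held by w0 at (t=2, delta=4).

[bits: w1,clk,w2,w0]
t=0: Δ0=1001 Δ1=1101 Δ2=1111 Δ3=1110 | 3Δ
t=1: Δ0=1110 Δ1=1010 | 1Δ
t=2: Δ0=1010 Δ1=1110 Δ2=1100 Δ3=0101 Δ4=1101 | 4Δ
t=3: Δ0=1101 Δ1=1001 | 1Δ
t=4: Δ0=1001 Δ1=1101 Δ2=1111 Δ3=1110 | 3Δ

1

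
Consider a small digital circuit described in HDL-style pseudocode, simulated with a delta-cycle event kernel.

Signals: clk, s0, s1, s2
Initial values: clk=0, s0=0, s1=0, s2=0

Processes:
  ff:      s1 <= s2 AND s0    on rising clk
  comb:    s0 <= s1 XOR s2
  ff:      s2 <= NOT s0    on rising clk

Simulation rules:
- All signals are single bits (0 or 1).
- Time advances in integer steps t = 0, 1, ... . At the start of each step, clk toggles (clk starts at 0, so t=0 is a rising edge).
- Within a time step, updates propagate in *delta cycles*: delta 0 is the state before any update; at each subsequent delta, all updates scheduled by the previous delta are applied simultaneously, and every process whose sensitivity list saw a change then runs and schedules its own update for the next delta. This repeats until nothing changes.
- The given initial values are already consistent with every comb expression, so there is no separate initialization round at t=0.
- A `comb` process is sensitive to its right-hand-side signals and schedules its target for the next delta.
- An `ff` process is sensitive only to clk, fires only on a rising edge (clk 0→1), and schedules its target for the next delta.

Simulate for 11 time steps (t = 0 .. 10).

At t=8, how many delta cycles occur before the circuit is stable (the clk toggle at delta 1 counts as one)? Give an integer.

t=0 Δ0: s0=0 clk=0 s1=0 s2=0
  Δ1: clk:0→1
  Δ2: s2:0→1
  Δ3: s0:0→1
  (3Δ to stable)
t=1 Δ0: s0=1 clk=1 s1=0 s2=1
  Δ1: clk:1→0
  (1Δ to stable)
t=2 Δ0: s0=1 clk=0 s1=0 s2=1
  Δ1: clk:0→1
  Δ2: s1:0→1, s2:1→0
  (2Δ to stable)
t=3 Δ0: s0=1 clk=1 s1=1 s2=0
  Δ1: clk:1→0
  (1Δ to stable)
t=4 Δ0: s0=1 clk=0 s1=1 s2=0
  Δ1: clk:0→1
  Δ2: s1:1→0
  Δ3: s0:1→0
  (3Δ to stable)
t=5 Δ0: s0=0 clk=1 s1=0 s2=0
  Δ1: clk:1→0
  (1Δ to stable)
t=6 Δ0: s0=0 clk=0 s1=0 s2=0
  Δ1: clk:0→1
  Δ2: s2:0→1
  Δ3: s0:0→1
  (3Δ to stable)
t=7 Δ0: s0=1 clk=1 s1=0 s2=1
  Δ1: clk:1→0
  (1Δ to stable)
t=8 Δ0: s0=1 clk=0 s1=0 s2=1
  Δ1: clk:0→1
  Δ2: s1:0→1, s2:1→0
  (2Δ to stable)
t=9 Δ0: s0=1 clk=1 s1=1 s2=0
  Δ1: clk:1→0
  (1Δ to stable)
t=10 Δ0: s0=1 clk=0 s1=1 s2=0
  Δ1: clk:0→1
  Δ2: s1:1→0
  Δ3: s0:1→0
  (3Δ to stable)

2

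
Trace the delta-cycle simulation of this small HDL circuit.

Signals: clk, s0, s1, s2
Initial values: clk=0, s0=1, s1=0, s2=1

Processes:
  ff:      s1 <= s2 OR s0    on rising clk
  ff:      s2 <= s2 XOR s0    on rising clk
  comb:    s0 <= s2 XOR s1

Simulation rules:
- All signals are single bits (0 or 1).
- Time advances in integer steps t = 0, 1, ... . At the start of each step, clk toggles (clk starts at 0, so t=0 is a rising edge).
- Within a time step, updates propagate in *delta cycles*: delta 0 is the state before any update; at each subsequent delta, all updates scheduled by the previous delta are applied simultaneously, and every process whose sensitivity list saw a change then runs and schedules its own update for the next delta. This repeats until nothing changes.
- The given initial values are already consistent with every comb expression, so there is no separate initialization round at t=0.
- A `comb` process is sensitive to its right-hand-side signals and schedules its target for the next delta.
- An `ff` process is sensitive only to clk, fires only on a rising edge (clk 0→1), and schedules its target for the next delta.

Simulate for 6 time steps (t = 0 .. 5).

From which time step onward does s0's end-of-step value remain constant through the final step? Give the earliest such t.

t=0 Δ0: s2=1 s1=0 clk=0 s0=1
  Δ1: clk:0→1
  Δ2: s2:1→0, s1:0→1
  (2Δ to stable)
t=1 Δ0: s2=0 s1=1 clk=1 s0=1
  Δ1: clk:1→0
  (1Δ to stable)
t=2 Δ0: s2=0 s1=1 clk=0 s0=1
  Δ1: clk:0→1
  Δ2: s2:0→1
  Δ3: s0:1→0
  (3Δ to stable)
t=3 Δ0: s2=1 s1=1 clk=1 s0=0
  Δ1: clk:1→0
  (1Δ to stable)
t=4 Δ0: s2=1 s1=1 clk=0 s0=0
  Δ1: clk:0→1
  (1Δ to stable)
t=5 Δ0: s2=1 s1=1 clk=1 s0=0
  Δ1: clk:1→0
  (1Δ to stable)

2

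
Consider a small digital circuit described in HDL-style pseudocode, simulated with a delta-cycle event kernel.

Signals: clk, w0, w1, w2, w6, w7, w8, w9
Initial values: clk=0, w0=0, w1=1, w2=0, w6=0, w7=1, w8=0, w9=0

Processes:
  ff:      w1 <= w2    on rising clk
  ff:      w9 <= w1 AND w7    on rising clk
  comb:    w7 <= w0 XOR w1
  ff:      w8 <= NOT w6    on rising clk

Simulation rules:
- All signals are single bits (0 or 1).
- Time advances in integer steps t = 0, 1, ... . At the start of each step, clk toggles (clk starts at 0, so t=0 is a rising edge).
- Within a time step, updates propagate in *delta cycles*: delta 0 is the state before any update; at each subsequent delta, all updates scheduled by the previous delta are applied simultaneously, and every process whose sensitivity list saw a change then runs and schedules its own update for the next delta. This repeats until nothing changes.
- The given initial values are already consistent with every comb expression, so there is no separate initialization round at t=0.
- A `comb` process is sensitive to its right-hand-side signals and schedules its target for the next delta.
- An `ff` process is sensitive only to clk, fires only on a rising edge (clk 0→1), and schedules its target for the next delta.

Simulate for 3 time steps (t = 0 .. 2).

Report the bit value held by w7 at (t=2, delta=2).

t=0 Δ0: w9=0 w1=1 w8=0 w0=0 clk=0 w7=1 w6=0 w2=0
  Δ1: clk:0→1
  Δ2: w9:0→1, w1:1→0, w8:0→1
  Δ3: w7:1→0
  (3Δ to stable)
t=1 Δ0: w9=1 w1=0 w8=1 w0=0 clk=1 w7=0 w6=0 w2=0
  Δ1: clk:1→0
  (1Δ to stable)
t=2 Δ0: w9=1 w1=0 w8=1 w0=0 clk=0 w7=0 w6=0 w2=0
  Δ1: clk:0→1
  Δ2: w9:1→0
  (2Δ to stable)

0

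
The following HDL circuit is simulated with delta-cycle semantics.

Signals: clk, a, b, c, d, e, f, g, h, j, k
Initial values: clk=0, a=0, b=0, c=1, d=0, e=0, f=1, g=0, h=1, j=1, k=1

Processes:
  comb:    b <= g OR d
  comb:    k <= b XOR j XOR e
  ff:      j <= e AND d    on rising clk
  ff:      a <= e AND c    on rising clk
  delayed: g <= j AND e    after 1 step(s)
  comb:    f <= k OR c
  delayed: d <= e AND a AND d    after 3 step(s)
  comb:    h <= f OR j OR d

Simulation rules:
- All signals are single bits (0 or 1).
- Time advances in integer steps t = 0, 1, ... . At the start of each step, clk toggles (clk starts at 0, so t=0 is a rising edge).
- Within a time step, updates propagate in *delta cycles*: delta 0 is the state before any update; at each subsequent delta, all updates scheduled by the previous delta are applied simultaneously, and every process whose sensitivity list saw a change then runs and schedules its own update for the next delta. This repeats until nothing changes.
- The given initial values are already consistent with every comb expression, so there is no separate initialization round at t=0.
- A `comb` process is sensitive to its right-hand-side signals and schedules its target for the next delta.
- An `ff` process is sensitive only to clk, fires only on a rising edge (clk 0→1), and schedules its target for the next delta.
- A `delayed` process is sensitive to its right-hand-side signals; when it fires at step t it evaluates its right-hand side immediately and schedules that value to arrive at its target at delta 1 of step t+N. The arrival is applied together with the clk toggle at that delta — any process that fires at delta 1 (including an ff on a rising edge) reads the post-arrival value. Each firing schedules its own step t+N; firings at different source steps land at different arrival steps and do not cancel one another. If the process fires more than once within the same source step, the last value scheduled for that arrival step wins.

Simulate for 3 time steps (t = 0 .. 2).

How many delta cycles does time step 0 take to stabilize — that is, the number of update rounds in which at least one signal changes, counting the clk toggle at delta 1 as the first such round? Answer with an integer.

[bits: g,clk,d,e,b,j,a,h,c,k,f]
t=0: Δ0=00000101111 Δ1=01000101111 Δ2=01000001111 Δ3=01000001101 | 3Δ
t=1: Δ0=01000001101 Δ1=00000001101 | 1Δ
t=2: Δ0=00000001101 Δ1=01000001101 | 1Δ

3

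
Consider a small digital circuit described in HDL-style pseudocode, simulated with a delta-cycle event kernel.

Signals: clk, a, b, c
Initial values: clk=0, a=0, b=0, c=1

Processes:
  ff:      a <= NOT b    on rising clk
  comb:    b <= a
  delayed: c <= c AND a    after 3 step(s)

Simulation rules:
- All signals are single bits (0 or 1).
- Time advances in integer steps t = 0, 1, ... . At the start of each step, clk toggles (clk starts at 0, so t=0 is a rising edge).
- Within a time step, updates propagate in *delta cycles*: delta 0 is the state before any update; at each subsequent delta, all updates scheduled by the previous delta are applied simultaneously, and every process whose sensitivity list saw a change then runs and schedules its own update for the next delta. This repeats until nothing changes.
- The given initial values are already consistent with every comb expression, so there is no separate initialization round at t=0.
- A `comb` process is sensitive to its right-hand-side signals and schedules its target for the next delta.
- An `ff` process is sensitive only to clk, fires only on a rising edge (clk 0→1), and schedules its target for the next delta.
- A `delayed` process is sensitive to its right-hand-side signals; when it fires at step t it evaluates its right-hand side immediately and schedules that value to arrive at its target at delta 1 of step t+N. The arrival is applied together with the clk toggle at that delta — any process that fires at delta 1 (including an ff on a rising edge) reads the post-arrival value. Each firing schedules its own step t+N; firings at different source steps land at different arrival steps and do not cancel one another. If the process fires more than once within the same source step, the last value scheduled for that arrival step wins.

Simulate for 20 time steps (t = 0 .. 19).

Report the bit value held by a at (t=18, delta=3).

t=0 Δ0: c=1 a=0 clk=0 b=0
  Δ1: clk:0→1
  Δ2: a:0→1
  Δ3: b:0→1
  (3Δ to stable)
t=1 Δ0: c=1 a=1 clk=1 b=1
  Δ1: clk:1→0
  (1Δ to stable)
t=2 Δ0: c=1 a=1 clk=0 b=1
  Δ1: clk:0→1
  Δ2: a:1→0
  Δ3: b:1→0
  (3Δ to stable)
t=3 Δ0: c=1 a=0 clk=1 b=0
  Δ1: clk:1→0
  (1Δ to stable)
t=4 Δ0: c=1 a=0 clk=0 b=0
  Δ1: clk:0→1
  Δ2: a:0→1
  Δ3: b:0→1
  (3Δ to stable)
t=5 Δ0: c=1 a=1 clk=1 b=1
  Δ1: c:1→0, clk:1→0
  (1Δ to stable)
t=6 Δ0: c=0 a=1 clk=0 b=1
  Δ1: clk:0→1
  Δ2: a:1→0
  Δ3: b:1→0
  (3Δ to stable)
t=7 Δ0: c=0 a=0 clk=1 b=0
  Δ1: c:0→1, clk:1→0
  (1Δ to stable)
t=8 Δ0: c=1 a=0 clk=0 b=0
  Δ1: c:1→0, clk:0→1
  Δ2: a:0→1
  Δ3: b:0→1
  (3Δ to stable)
t=9 Δ0: c=0 a=1 clk=1 b=1
  Δ1: clk:1→0
  (1Δ to stable)
t=10 Δ0: c=0 a=1 clk=0 b=1
  Δ1: clk:0→1
  Δ2: a:1→0
  Δ3: b:1→0
  (3Δ to stable)
t=11 Δ0: c=0 a=0 clk=1 b=0
  Δ1: clk:1→0
  (1Δ to stable)
t=12 Δ0: c=0 a=0 clk=0 b=0
  Δ1: clk:0→1
  Δ2: a:0→1
  Δ3: b:0→1
  (3Δ to stable)
t=13 Δ0: c=0 a=1 clk=1 b=1
  Δ1: clk:1→0
  (1Δ to stable)
t=14 Δ0: c=0 a=1 clk=0 b=1
  Δ1: clk:0→1
  Δ2: a:1→0
  Δ3: b:1→0
  (3Δ to stable)
t=15 Δ0: c=0 a=0 clk=1 b=0
  Δ1: clk:1→0
  (1Δ to stable)
t=16 Δ0: c=0 a=0 clk=0 b=0
  Δ1: clk:0→1
  Δ2: a:0→1
  Δ3: b:0→1
  (3Δ to stable)
t=17 Δ0: c=0 a=1 clk=1 b=1
  Δ1: clk:1→0
  (1Δ to stable)
t=18 Δ0: c=0 a=1 clk=0 b=1
  Δ1: clk:0→1
  Δ2: a:1→0
  Δ3: b:1→0
  (3Δ to stable)
t=19 Δ0: c=0 a=0 clk=1 b=0
  Δ1: clk:1→0
  (1Δ to stable)

0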